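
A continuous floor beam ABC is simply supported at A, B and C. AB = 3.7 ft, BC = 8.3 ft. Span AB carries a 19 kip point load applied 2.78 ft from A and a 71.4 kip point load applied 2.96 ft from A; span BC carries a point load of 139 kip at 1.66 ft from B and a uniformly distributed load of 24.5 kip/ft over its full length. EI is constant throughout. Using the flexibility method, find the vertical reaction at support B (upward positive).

R_B = 392.2 kip

Release continuity at B by inserting a hinge; the redundant is the internal moment M_B. The primary structure is two simply-supported spans AB and BC.
Discontinuity in slope at B on the released structure — sum the simple-span end rotations:
  span AB: point load 19 at a = 2.78: Pab(L + a)/(6LEI) = 14.18/EI
  span AB: point load 71.4 at a = 2.96: Pab(L + a)/(6LEI) = 46.92/EI
  span BC: point load 139 at a = 1.66: Pab(L + b)/(6LEI) = 459.6/EI
  span BC: UDL 24.5: wL³/(24EI) = 583.7/EI
  relative rotation θ_0 = (61.1 + 1043)/EI = 1104/EI
A unit hogging moment at B produces rotation L₁/(3EI) + L₂/(3EI) = 4/EI.
Slope continuity at B: θ_0 = M_B·4/EI, so M_B = 1104/4 = 276.1 kip·ft (hogging).
Span AB, ΣM about A with M_B applied at B: R_B^{AB}·3.7 = 264.2 + 276.1, so R_B^{AB} = 146 kip and R_A = 90.4 − 146 = -55.62 kip.
Span BC, ΣM about C: R_B^{BC}·8.3 = 1767 + 276.1, so R_B^{BC} = 246.1 kip and R_C = 342.4 − 246.1 = 96.21 kip.
R_B = 146 + 246.1 = 392.2 kip.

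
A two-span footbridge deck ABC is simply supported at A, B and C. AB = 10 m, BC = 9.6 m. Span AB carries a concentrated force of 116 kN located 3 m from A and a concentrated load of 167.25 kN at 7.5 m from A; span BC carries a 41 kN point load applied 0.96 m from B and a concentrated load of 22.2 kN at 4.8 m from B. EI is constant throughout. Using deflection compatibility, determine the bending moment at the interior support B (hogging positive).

M_B = 256.8 kN·m

Take M_B as the redundant. Released structure: two simple spans AB and BC with a hinge at B.
End slopes at the hinge B, treating each span as simply supported:
  span AB: point load 116 at a = 3: Pab(L + a)/(6LEI) = 527.8/EI
  span AB: point load 167.25 at a = 7.5: Pab(L + a)/(6LEI) = 914.6/EI
  span BC: point load 41 at a = 0.96: Pab(L + b)/(6LEI) = 107.7/EI
  span BC: point load 22.2 at a = 4.8: Pab(L + b)/(6LEI) = 127.9/EI
  relative rotation θ_0 = (1442 + 235.6)/EI = 1678/EI
A unit hogging moment at B produces rotation L₁/(3EI) + L₂/(3EI) = 6.533/EI.
Slope continuity at B: θ_0 = M_B·6.533/EI, so M_B = 1678/6.533 = 256.8 kN·m (hogging).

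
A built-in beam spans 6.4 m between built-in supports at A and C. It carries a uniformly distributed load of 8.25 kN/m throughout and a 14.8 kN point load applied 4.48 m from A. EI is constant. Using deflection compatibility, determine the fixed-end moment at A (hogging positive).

M_A = 34.13 kN·m

Release both end moments; the primary structure is a simply-supported span AC with redundants M_A and M_C.
On the primary (simply-supported) span, the end slopes from the loading are:
  at A: UDL 8.25: wL³/(24EI) = 90.11/EI
  at C: UDL 8.25: wL³/(24EI) = 90.11/EI
  at A: point load 14.8 at a = 4.48: Pab(L + b)/(6LEI) = 27.58/EI
  at C: point load 14.8 at a = 4.48: Pab(L + a)/(6LEI) = 36.07/EI
  θ_A0 = 117.7/EI,  θ_C0 = 126.2/EI
Flexibility coefficients: a unit moment at one end gives L/(3EI) there and L/(6EI) at the far end, so f₁₁ = f₂₂ = 2.133/EI and f₁₂ = f₂₁ = 1.067/EI.
Compatibility — zero rotation at each built-in end:
  2.133 M_A + 1.067 M_C = 117.7
  1.067 M_A + 2.133 M_C = 126.2
Solving the pair gives M_A = 34.13 kN·m and M_C = 42.08 kN·m (hogging).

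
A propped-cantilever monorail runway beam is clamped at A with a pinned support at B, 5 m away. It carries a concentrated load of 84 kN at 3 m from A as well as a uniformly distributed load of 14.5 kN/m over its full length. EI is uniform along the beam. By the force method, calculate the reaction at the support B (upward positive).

Remove the prop at B; the released (primary) structure is a cantilever built in at A.
Downward deflection at the released point B due to the loads:
  point load 84 at a = 3: Pa²(3L − a)/(6EI) = 1512/EI
  UDL 14.5: wL⁴/(8EI) = 1133/EI
  δ_0 = 2645/EI
Flexibility coefficient — unit upward force at B: δ_{BB} = L³/(3EI) = 41.67/EI.
Compatibility at B: δ_0 − R_B·δ_{BB} = 0, so R_B = 2645/41.67 = 63.48 kN.

R_B = 63.48 kN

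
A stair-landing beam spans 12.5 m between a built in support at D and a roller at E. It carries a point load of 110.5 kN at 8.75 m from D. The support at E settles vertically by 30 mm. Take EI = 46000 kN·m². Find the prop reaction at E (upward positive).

R_E = 60.15 kN

Remove the prop at E; the released (primary) structure is a cantilever built in at D.
Deflection at E on the released cantilever, summing each load's contribution:
  point load 110.5 at a = 8.75: Pa²(3L − a)/(6EI) = 40538/EI
Flexibility coefficient — unit upward force at E: δ_{EE} = L³/(3EI) = 651/EI.
With EI = 46000 kN·m²: δ_0 = 0.88127 m and δ_{EE} = 0.014153 m/kN.
Compatibility — the beam at E must follow the support down by 0.03 m: δ_0 − R_E·δ_{EE} = 0.03, so R_E = (0.88127 − 0.03)/0.014153 = 60.15 kN.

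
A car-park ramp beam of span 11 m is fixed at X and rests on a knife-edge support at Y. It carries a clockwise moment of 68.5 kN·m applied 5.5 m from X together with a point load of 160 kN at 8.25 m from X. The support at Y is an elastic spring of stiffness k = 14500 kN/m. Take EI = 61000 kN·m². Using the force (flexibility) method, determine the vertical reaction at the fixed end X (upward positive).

Remove the prop at Y; the released (primary) structure is a cantilever built in at X.
Free-end deflection of the primary structure under the applied loading (downward +):
  clockwise couple 68.5 at a = 5.5: M₀a(2L − a)/(2EI) = 3108/EI
  point load 160 at a = 8.25: Pa²(3L − a)/(6EI) = 44921/EI
  δ_0 = 48029/EI
Flexibility coefficient — unit upward force at Y: δ_{YY} = L³/(3EI) = 443.7/EI.
With EI = 61000 kN·m²: δ_0 = 0.78737 m and δ_{YY} = 0.007273 m/kN.
Compatibility — the spring shortens by R_Y/k under the reaction it provides: δ_0 − R_Y·δ_{YY} = R_Y/k. With 1/k = 0.000069 m/kN, R_Y = δ_0 / (δ_{YY} + 1/k) = 0.78737 / (0.007273 + 0.000069) = 107.2 kN.
Vertical equilibrium: R_X = ΣP − R_Y = 160 − 107.2 = 52.76 kN.

R_X = 52.76 kN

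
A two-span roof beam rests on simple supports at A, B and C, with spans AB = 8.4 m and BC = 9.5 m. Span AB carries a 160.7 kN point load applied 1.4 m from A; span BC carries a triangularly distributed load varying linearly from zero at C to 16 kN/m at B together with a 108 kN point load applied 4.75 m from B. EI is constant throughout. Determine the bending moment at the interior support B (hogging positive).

M_B = 204.5 kN·m

Take M_B as the redundant. Released structure: two simple spans AB and BC with a hinge at B.
Rotations at B on the released spans (each span's end-slope, ×1/EI):
  span AB: point load 160.7 at a = 1.4: Pab(L + a)/(6LEI) = 306.2/EI
  span BC: triangular load, peak 16: w₀L³/(45EI) = 304.8/EI
  span BC: point load 108 at a = 4.75: Pab(L + b)/(6LEI) = 609.2/EI
  relative rotation θ_0 = (306.2 + 914)/EI = 1220/EI
A unit hogging moment at B produces rotation L₁/(3EI) + L₂/(3EI) = 5.967/EI.
Compatibility: M_B·(L₁+L₂)/(3EI) = θ_0, giving M_B = 204.5 kN·m (hogging).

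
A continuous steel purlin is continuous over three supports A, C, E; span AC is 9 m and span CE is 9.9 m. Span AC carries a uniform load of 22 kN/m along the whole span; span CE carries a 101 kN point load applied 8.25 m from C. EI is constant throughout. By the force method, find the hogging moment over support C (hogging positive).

Take M_C as the redundant. Released structure: two simple spans AC and CE with a hinge at C.
Discontinuity in slope at C on the released structure — sum the simple-span end rotations:
  span AC: UDL 22: wL³/(24EI) = 668.2/EI
  span CE: point load 101 at a = 8.25: Pab(L + b)/(6LEI) = 267.3/EI
  relative rotation θ_0 = (668.2 + 267.3)/EI = 935.6/EI
A unit hogging moment at C produces rotation L₁/(3EI) + L₂/(3EI) = 6.3/EI.
Compatibility: M_C·(L₁+L₂)/(3EI) = θ_0, giving M_C = 148.5 kN·m (hogging).

M_C = 148.5 kN·m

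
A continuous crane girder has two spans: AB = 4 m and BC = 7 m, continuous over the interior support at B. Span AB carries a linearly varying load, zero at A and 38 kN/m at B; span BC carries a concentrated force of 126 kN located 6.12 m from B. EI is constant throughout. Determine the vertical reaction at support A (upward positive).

R_A = 12.97 kN

Insert a hinge at B; M_B is the redundant, and each span becomes simply supported.
Discontinuity in slope at B on the released structure — sum the simple-span end rotations:
  span AB: triangular load, peak 38: w₀L³/(45EI) = 54.04/EI
  span BC: point load 126 at a = 6.12: Pab(L + b)/(6LEI) = 127.3/EI
  relative rotation θ_0 = (54.04 + 127.3)/EI = 181.4/EI
A unit hogging moment at B produces rotation L₁/(3EI) + L₂/(3EI) = 3.667/EI.
Compatibility: M_B·(L₁+L₂)/(3EI) = θ_0, giving M_B = 49.46 kN·m (hogging).
Span AB, ΣM about A with M_B applied at B: R_B^{AB}·4 = 202.7 + 49.46, so R_B^{AB} = 63.03 kN and R_A = 76 − 63.03 = 12.97 kN.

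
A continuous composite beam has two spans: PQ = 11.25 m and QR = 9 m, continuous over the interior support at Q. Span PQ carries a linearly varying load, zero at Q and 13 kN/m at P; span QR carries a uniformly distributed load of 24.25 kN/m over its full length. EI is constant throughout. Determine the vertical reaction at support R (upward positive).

Insert a hinge at Q; M_Q is the redundant, and each span becomes simply supported.
Rotations at Q on the released spans (each span's end-slope, ×1/EI):
  span PQ: triangular load, peak 13: 7w₀L³/(360EI) = 359.9/EI
  span QR: UDL 24.25: wL³/(24EI) = 736.6/EI
  relative rotation θ_0 = (359.9 + 736.6)/EI = 1097/EI
A unit hogging moment at Q produces rotation L₁/(3EI) + L₂/(3EI) = 6.75/EI.
Slope continuity at Q: θ_0 = M_Q·6.75/EI, so M_Q = 1097/6.75 = 162.4 kN·m (hogging).
Span QR, ΣM about R: R_Q^{QR}·9 = 982.1 + 162.4, so R_Q^{QR} = 127.2 kN and R_R = 218.2 − 127.2 = 91.08 kN.

R_R = 91.08 kN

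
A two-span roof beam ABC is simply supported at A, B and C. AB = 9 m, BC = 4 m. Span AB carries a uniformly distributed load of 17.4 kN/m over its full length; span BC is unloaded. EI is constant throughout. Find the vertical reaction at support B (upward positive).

Take M_B as the redundant. Released structure: two simple spans AB and BC with a hinge at B.
End slopes at the hinge B, treating each span as simply supported:
  span AB: UDL 17.4: wL³/(24EI) = 528.5/EI
  relative rotation θ_0 = (528.5 + 0)/EI = 528.5/EI
A unit hogging moment at B produces rotation L₁/(3EI) + L₂/(3EI) = 4.333/EI.
Compatibility: M_B·(L₁+L₂)/(3EI) = θ_0, giving M_B = 122 kN·m (hogging).
Span AB, ΣM about A with M_B applied at B: R_B^{AB}·9 = 704.7 + 122, so R_B^{AB} = 91.85 kN and R_A = 156.6 − 91.85 = 64.75 kN.
Span BC, ΣM about C: R_B^{BC}·4 = 0 + 122, so R_B^{BC} = 30.49 kN and R_C = 0 − 30.49 = -30.49 kN.
R_B = 91.85 + 30.49 = 122.3 kN.

R_B = 122.3 kN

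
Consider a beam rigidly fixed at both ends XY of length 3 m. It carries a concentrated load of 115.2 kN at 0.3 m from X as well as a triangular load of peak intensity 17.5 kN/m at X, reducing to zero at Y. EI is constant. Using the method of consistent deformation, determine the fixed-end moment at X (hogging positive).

M_X = 35.87 kN·m

Release both end moments; the primary structure is a simply-supported span XY with redundants M_X and M_Y.
Simple-span end rotations at X and Y under the given loads:
  at X: point load 115.2 at a = 0.3: Pab(L + b)/(6LEI) = 29.55/EI
  at Y: point load 115.2 at a = 0.3: Pab(L + a)/(6LEI) = 17.11/EI
  at X: triangular load, peak 17.5: w₀L³/(45EI) = 10.5/EI
  at Y: triangular load, peak 17.5: 7w₀L³/(360EI) = 9.188/EI
  θ_X0 = 40.05/EI,  θ_Y0 = 26.29/EI
Flexibility coefficients: a unit moment at one end gives L/(3EI) there and L/(6EI) at the far end, so f₁₁ = f₂₂ = 1/EI and f₁₂ = f₂₁ = 0.5/EI.
Compatibility — zero rotation at each built-in end:
  1 M_X + 0.5 M_Y = 40.05
  0.5 M_X + 1 M_Y = 26.29
Solving the pair gives M_X = 35.87 kN·m and M_Y = 8.36 kN·m (hogging).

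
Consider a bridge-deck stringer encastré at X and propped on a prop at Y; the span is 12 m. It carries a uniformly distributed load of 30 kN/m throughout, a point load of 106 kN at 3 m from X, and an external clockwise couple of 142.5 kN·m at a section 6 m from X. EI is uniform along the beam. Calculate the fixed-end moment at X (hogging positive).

M_X = 730.9 kN·m

Choose R_Y as the redundant. The primary structure is the cantilever fixed at X.
Downward deflection at the released point Y due to the loads:
  UDL 30: wL⁴/(8EI) = 77760/EI
  point load 106 at a = 3: Pa²(3L − a)/(6EI) = 5247/EI
  clockwise couple 142.5 at a = 6: M₀a(2L − a)/(2EI) = 7695/EI
  δ_0 = 90702/EI
Flexibility coefficient — unit upward force at Y: δ_{YY} = L³/(3EI) = 576/EI.
Compatibility at Y: δ_0 − R_Y·δ_{YY} = 0, so R_Y = 90702/576 = 157.5 kN.
Moment equilibrium about X: M_X = Σ(load moments about X) − R_Y·L = 2620 − 157.5×12 = 730.9 kN·m.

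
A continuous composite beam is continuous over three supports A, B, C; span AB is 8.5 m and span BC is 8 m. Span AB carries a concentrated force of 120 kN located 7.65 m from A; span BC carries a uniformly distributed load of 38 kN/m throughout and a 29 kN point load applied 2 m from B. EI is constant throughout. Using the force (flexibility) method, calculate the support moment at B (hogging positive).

M_B = 210.8 kN·m

Release continuity at B by inserting a hinge; the redundant is the internal moment M_B. The primary structure is two simply-supported spans AB and BC.
End slopes at the hinge B, treating each span as simply supported:
  span AB: point load 120 at a = 7.65: Pab(L + a)/(6LEI) = 247.1/EI
  span BC: UDL 38: wL³/(24EI) = 810.7/EI
  span BC: point load 29 at a = 2: Pab(L + b)/(6LEI) = 101.5/EI
  relative rotation θ_0 = (247.1 + 912.2)/EI = 1159/EI
A unit hogging moment at B produces rotation L₁/(3EI) + L₂/(3EI) = 5.5/EI.
Slope continuity at B: θ_0 = M_B·5.5/EI, so M_B = 1159/5.5 = 210.8 kN·m (hogging).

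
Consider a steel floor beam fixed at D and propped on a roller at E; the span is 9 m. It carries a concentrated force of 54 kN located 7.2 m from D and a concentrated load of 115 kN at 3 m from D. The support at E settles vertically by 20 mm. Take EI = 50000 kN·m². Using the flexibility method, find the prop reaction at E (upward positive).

Remove the prop at E; the released (primary) structure is a cantilever built in at D.
Downward deflection at the released point E due to the loads:
  point load 54 at a = 7.2: Pa²(3L − a)/(6EI) = 9238/EI
  point load 115 at a = 3: Pa²(3L − a)/(6EI) = 4140/EI
  δ_0 = 13378/EI
Flexibility coefficient — unit upward force at E: δ_{EE} = L³/(3EI) = 243/EI.
With EI = 50000 kN·m²: δ_0 = 0.26756 m and δ_{EE} = 0.00486 m/kN.
Compatibility — the beam at E must follow the support down by 0.02 m: δ_0 − R_E·δ_{EE} = 0.02, so R_E = (0.26756 − 0.02)/0.00486 = 50.94 kN.

R_E = 50.94 kN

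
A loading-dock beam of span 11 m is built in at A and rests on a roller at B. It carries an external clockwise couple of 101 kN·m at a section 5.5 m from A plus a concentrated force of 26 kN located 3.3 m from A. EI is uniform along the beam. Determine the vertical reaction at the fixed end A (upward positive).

Release the roller at B. Primary structure: cantilever fixed at A.
Deflection at B on the released cantilever, summing each load's contribution:
  clockwise couple 101 at a = 5.5: M₀a(2L − a)/(2EI) = 4583/EI
  point load 26 at a = 3.3: Pa²(3L − a)/(6EI) = 1402/EI
  δ_0 = 5984/EI
Flexibility coefficient — unit upward force at B: δ_{BB} = L³/(3EI) = 443.7/EI.
The prop prevents deflection at B: R_B = δ_0/δ_{BB} = 5984/443.7 = 13.49 kN.
Vertical equilibrium: R_A = ΣP − R_B = 26 − 13.49 = 12.51 kN.

R_A = 12.51 kN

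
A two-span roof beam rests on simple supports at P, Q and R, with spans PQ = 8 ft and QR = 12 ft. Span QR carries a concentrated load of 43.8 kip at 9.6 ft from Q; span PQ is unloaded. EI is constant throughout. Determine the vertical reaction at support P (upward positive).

R_P = -3.784 kip

Take M_Q as the redundant. Released structure: two simple spans PQ and QR with a hinge at Q.
End slopes at the hinge Q, treating each span as simply supported:
  span QR: point load 43.8 at a = 9.6: Pab(L + b)/(6LEI) = 201.8/EI
  relative rotation θ_0 = (0 + 201.8)/EI = 201.8/EI
A unit hogging moment at Q produces rotation L₁/(3EI) + L₂/(3EI) = 6.667/EI.
Slope continuity at Q: θ_0 = M_Q·6.667/EI, so M_Q = 201.8/6.667 = 30.27 kip·ft (hogging).
Span PQ, ΣM about P with M_Q applied at Q: R_Q^{PQ}·8 = 0 + 30.27, so R_Q^{PQ} = 3.784 kip and R_P = 0 − 3.784 = -3.784 kip.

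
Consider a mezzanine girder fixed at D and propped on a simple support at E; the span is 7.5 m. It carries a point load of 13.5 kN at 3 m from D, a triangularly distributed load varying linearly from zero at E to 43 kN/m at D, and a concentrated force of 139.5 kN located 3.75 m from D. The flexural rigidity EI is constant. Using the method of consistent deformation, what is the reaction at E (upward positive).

R_E = 78.65 kN

Release the roller at E. Primary structure: cantilever fixed at D.
Free-end deflection of the primary structure under the applied loading (downward +):
  point load 13.5 at a = 3: Pa²(3L − a)/(6EI) = 394.9/EI
  triangular load, peak 43 at the fixed end: w₀L⁴/(30EI) = 4535/EI
  point load 139.5 at a = 3.75: Pa²(3L − a)/(6EI) = 6130/EI
  δ_0 = 11060/EI
Tip deflection under a unit load at E: L³/(3EI) = 140.6/EI.
The prop prevents deflection at E: R_E = δ_0/δ_{EE} = 11060/140.6 = 78.65 kN.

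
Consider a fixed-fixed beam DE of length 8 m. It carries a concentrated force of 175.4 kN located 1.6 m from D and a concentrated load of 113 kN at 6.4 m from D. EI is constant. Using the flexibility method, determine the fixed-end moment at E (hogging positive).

M_E = 160.6 kN·m

Release both end moments; the primary structure is a simply-supported span DE with redundants M_D and M_E.
Simple-span end rotations at D and E under the given loads:
  at D: point load 175.4 at a = 1.6: Pab(L + b)/(6LEI) = 538.8/EI
  at E: point load 175.4 at a = 1.6: Pab(L + a)/(6LEI) = 359.2/EI
  at D: point load 113 at a = 6.4: Pab(L + b)/(6LEI) = 231.4/EI
  at E: point load 113 at a = 6.4: Pab(L + a)/(6LEI) = 347.1/EI
  θ_D0 = 770.3/EI,  θ_E0 = 706.4/EI
Flexibility coefficients: a unit moment at one end gives L/(3EI) there and L/(6EI) at the far end, so f₁₁ = f₂₂ = 2.667/EI and f₁₂ = f₂₁ = 1.333/EI.
Compatibility — zero rotation at each built-in end:
  2.667 M_D + 1.333 M_E = 770.3
  1.333 M_D + 2.667 M_E = 706.4
Solving the pair gives M_D = 208.5 kN·m and M_E = 160.6 kN·m (hogging).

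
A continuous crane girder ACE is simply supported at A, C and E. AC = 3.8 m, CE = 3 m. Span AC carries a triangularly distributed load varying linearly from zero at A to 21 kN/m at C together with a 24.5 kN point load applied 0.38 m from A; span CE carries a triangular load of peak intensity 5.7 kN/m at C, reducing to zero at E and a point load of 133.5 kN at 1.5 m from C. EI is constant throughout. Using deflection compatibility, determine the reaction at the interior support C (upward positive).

Take M_C as the redundant. Released structure: two simple spans AC and CE with a hinge at C.
Discontinuity in slope at C on the released structure — sum the simple-span end rotations:
  span AC: triangular load, peak 21: w₀L³/(45EI) = 25.61/EI
  span AC: point load 24.5 at a = 0.38: Pab(L + a)/(6LEI) = 5.837/EI
  span CE: triangular load, peak 5.7: w₀L³/(45EI) = 3.42/EI
  span CE: point load 133.5 at a = 1.5: Pab(L + b)/(6LEI) = 75.09/EI
  relative rotation θ_0 = (31.44 + 78.51)/EI = 110/EI
A unit hogging moment at C produces rotation L₁/(3EI) + L₂/(3EI) = 2.267/EI.
Compatibility: M_C·(L₁+L₂)/(3EI) = θ_0, giving M_C = 48.51 kN·m (hogging).
Span AC, ΣM about A with M_C applied at C: R_C^{AC}·3.8 = 110.4 + 48.51, so R_C^{AC} = 41.82 kN and R_A = 64.4 − 41.82 = 22.58 kN.
Span CE, ΣM about E: R_C^{CE}·3 = 217.3 + 48.51, so R_C^{CE} = 88.62 kN and R_E = 142.1 − 88.62 = 53.43 kN.
R_C = 41.82 + 88.62 = 130.4 kN.

R_C = 130.4 kN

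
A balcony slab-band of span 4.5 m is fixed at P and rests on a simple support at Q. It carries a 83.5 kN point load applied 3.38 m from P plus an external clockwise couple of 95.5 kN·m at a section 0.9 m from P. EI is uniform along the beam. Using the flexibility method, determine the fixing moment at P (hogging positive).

M_P = 87.79 kN·m

Release the roller at Q. Primary structure: cantilever fixed at P.
Deflection at Q on the released cantilever, summing each load's contribution:
  point load 83.5 at a = 3.38: Pa²(3L − a)/(6EI) = 1609/EI
  clockwise couple 95.5 at a = 0.9: M₀a(2L − a)/(2EI) = 348.1/EI
  δ_0 = 1957/EI
Tip deflection under a unit load at Q: L³/(3EI) = 30.38/EI.
The prop prevents deflection at Q: R_Q = δ_0/δ_{QQ} = 1957/30.38 = 64.43 kN.
Moment equilibrium about P: M_P = Σ(load moments about P) − R_Q·L = 377.7 − 64.43×4.5 = 87.79 kN·m.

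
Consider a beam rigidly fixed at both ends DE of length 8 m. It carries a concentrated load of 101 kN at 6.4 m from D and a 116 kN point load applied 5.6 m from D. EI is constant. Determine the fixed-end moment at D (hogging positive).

Release both end moments; the primary structure is a simply-supported span DE with redundants M_D and M_E.
On the primary (simply-supported) span, the end slopes from the loading are:
  at D: point load 101 at a = 6.4: Pab(L + b)/(6LEI) = 206.8/EI
  at E: point load 101 at a = 6.4: Pab(L + a)/(6LEI) = 310.3/EI
  at D: point load 116 at a = 5.6: Pab(L + b)/(6LEI) = 337.8/EI
  at E: point load 116 at a = 5.6: Pab(L + a)/(6LEI) = 441.7/EI
  θ_D0 = 544.6/EI,  θ_E0 = 752/EI
Flexibility coefficients: a unit moment at one end gives L/(3EI) there and L/(6EI) at the far end, so f₁₁ = f₂₂ = 2.667/EI and f₁₂ = f₂₁ = 1.333/EI.
Compatibility — zero rotation at each built-in end:
  2.667 M_D + 1.333 M_E = 544.6
  1.333 M_D + 2.667 M_E = 752
Solving the pair gives M_D = 84.32 kN·m and M_E = 239.8 kN·m (hogging).

M_D = 84.32 kN·m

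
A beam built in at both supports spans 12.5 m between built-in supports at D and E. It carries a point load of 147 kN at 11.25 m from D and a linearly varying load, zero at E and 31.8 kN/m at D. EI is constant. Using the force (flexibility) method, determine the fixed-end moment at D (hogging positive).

Take the two fixed-end moments M_D, M_E as redundants; the released structure is the simple span DE.
Simple-span end rotations at D and E under the given loads:
  at D: point load 147 at a = 11.25: Pab(L + b)/(6LEI) = 379/EI
  at E: point load 147 at a = 11.25: Pab(L + a)/(6LEI) = 654.6/EI
  at D: triangular load, peak 31.8: w₀L³/(45EI) = 1380/EI
  at E: triangular load, peak 31.8: 7w₀L³/(360EI) = 1208/EI
  θ_D0 = 1759/EI,  θ_E0 = 1862/EI
Flexibility coefficients: a unit moment at one end gives L/(3EI) there and L/(6EI) at the far end, so f₁₁ = f₂₂ = 4.167/EI and f₁₂ = f₂₁ = 2.083/EI.
Compatibility — zero rotation at each built-in end:
  4.167 M_D + 2.083 M_E = 1759
  2.083 M_D + 4.167 M_E = 1862
Solving the pair gives M_D = 265 kN·m and M_E = 314.5 kN·m (hogging).

M_D = 265 kN·m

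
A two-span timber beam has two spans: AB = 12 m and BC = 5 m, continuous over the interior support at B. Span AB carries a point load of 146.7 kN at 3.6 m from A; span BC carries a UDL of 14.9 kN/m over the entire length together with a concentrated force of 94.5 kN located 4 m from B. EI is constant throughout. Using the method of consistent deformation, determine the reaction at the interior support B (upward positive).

Take M_B as the redundant. Released structure: two simple spans AB and BC with a hinge at B.
End slopes at the hinge B, treating each span as simply supported:
  span AB: point load 146.7 at a = 3.6: Pab(L + a)/(6LEI) = 961.2/EI
  span BC: UDL 14.9: wL³/(24EI) = 77.6/EI
  span BC: point load 94.5 at a = 4: Pab(L + b)/(6LEI) = 75.6/EI
  relative rotation θ_0 = (961.2 + 153.2)/EI = 1114/EI
A unit hogging moment at B produces rotation L₁/(3EI) + L₂/(3EI) = 5.667/EI.
Slope continuity at B: θ_0 = M_B·5.667/EI, so M_B = 1114/5.667 = 196.7 kN·m (hogging).
Span AB, ΣM about A with M_B applied at B: R_B^{AB}·12 = 528.1 + 196.7, so R_B^{AB} = 60.4 kN and R_A = 146.7 − 60.4 = 86.3 kN.
Span BC, ΣM about C: R_B^{BC}·5 = 280.8 + 196.7, so R_B^{BC} = 95.48 kN and R_C = 169 − 95.48 = 73.52 kN.
R_B = 60.4 + 95.48 = 155.9 kN.

R_B = 155.9 kN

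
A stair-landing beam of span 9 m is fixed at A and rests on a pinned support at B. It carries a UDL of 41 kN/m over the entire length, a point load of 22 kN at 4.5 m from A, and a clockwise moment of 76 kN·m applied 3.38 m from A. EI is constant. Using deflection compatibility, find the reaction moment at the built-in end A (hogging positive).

Release the roller at B. Primary structure: cantilever fixed at A.
Primary-structure tip deflection at B by superposition:
  UDL 41: wL⁴/(8EI) = 33625/EI
  point load 22 at a = 4.5: Pa²(3L − a)/(6EI) = 1671/EI
  clockwise couple 76 at a = 3.38: M₀a(2L − a)/(2EI) = 1878/EI
  δ_0 = 37174/EI
Flexibility coefficient — unit upward force at B: δ_{BB} = L³/(3EI) = 243/EI.
Compatibility at B: δ_0 − R_B·δ_{BB} = 0, so R_B = 37174/243 = 153 kN.
Moment equilibrium about A: M_A = Σ(load moments about A) − R_B·L = 1836 − 153×9 = 458.7 kN·m.

M_A = 458.7 kN·m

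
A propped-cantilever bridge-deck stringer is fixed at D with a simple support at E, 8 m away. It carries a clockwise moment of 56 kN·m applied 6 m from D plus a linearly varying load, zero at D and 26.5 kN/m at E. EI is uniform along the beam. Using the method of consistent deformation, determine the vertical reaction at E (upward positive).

R_E = 68.14 kN

Release the roller at E. Primary structure: cantilever fixed at D.
Deflection at E on the released cantilever, summing each load's contribution:
  clockwise couple 56 at a = 6: M₀a(2L − a)/(2EI) = 1680/EI
  triangular load, peak 26.5 at the free end: 11w₀L⁴/(120EI) = 9950/EI
  δ_0 = 11630/EI
Flexibility coefficient — unit upward force at E: δ_{EE} = L³/(3EI) = 170.7/EI.
Compatibility at E: δ_0 − R_E·δ_{EE} = 0, so R_E = 11630/170.7 = 68.14 kN.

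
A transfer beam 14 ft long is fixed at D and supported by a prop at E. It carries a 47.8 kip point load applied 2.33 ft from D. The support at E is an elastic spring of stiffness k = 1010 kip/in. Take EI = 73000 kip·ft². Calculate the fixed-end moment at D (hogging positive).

M_D = 85.28 kip·ft

Release the roller at E. Primary structure: cantilever fixed at D.
Deflection at E on the released cantilever, summing each load's contribution:
  point load 47.8 at a = 2.33: Pa²(3L − a)/(6EI) = 1716/EI
Tip deflection under a unit load at E: L³/(3EI) = 914.7/EI.
With EI = 73000 kip·ft²: δ_0 = 0.023503 ft and δ_{EE} = 0.01253 ft/kip.
Compatibility — the spring shortens by R_E/k under the reaction it provides: δ_0 − R_E·δ_{EE} = R_E/k. With 1/k = 1/(1010×12) ft/kip = 0.000083 ft/kip, R_E = δ_0 / (δ_{EE} + 1/k) = 0.023503 / (0.01253 + 0.000083) = 1.864 kip.
Moment equilibrium about D: M_D = Σ(load moments about D) − R_E·L = 111.4 − 1.864×14 = 85.28 kip·ft.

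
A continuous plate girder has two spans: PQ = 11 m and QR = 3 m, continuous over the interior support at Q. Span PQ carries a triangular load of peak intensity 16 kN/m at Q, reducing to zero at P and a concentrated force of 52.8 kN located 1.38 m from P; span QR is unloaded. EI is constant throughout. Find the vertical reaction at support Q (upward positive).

R_Q = 120.3 kN

Insert a hinge at Q; M_Q is the redundant, and each span becomes simply supported.
End slopes at the hinge Q, treating each span as simply supported:
  span PQ: triangular load, peak 16: w₀L³/(45EI) = 473.2/EI
  span PQ: point load 52.8 at a = 1.38: Pab(L + a)/(6LEI) = 131.5/EI
  relative rotation θ_0 = (604.7 + 0)/EI = 604.7/EI
A unit hogging moment at Q produces rotation L₁/(3EI) + L₂/(3EI) = 4.667/EI.
Slope continuity at Q: θ_0 = M_Q·4.667/EI, so M_Q = 604.7/4.667 = 129.6 kN·m (hogging).
Span PQ, ΣM about P with M_Q applied at Q: R_Q^{PQ}·11 = 718.2 + 129.6, so R_Q^{PQ} = 77.07 kN and R_P = 140.8 − 77.07 = 63.73 kN.
Span QR, ΣM about R: R_Q^{QR}·3 = 0 + 129.6, so R_Q^{QR} = 43.19 kN and R_R = 0 − 43.19 = -43.19 kN.
R_Q = 77.07 + 43.19 = 120.3 kN.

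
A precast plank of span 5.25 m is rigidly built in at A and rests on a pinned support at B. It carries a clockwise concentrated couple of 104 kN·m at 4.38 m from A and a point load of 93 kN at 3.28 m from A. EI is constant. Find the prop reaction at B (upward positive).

R_B = 72.01 kN

Release the roller at B. Primary structure: cantilever fixed at A.
Primary-structure tip deflection at B by superposition:
  clockwise couple 104 at a = 4.38: M₀a(2L − a)/(2EI) = 1394/EI
  point load 93 at a = 3.28: Pa²(3L − a)/(6EI) = 2079/EI
  δ_0 = 3473/EI
Tip deflection under a unit load at B: L³/(3EI) = 48.23/EI.
Compatibility at B: δ_0 − R_B·δ_{BB} = 0, so R_B = 3473/48.23 = 72.01 kN.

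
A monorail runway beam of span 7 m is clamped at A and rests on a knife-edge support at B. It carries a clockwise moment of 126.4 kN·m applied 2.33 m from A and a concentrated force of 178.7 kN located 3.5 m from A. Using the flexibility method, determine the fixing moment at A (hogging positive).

M_A = 255.7 kN·m

Choose R_B as the redundant. The primary structure is the cantilever fixed at A.
Deflection at B on the released cantilever, summing each load's contribution:
  clockwise couple 126.4 at a = 2.33: M₀a(2L − a)/(2EI) = 1718/EI
  point load 178.7 at a = 3.5: Pa²(3L − a)/(6EI) = 6385/EI
  δ_0 = 8103/EI
Flexibility coefficient — unit upward force at B: δ_{BB} = L³/(3EI) = 114.3/EI.
Compatibility at B: δ_0 − R_B·δ_{BB} = 0, so R_B = 8103/114.3 = 70.87 kN.
Moment equilibrium about A: M_A = Σ(load moments about A) − R_B·L = 751.9 − 70.87×7 = 255.7 kN·m.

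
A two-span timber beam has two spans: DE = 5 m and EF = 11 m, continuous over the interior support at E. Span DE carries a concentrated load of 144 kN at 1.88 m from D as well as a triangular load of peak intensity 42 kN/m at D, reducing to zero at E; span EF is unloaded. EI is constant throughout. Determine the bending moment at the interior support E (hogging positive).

M_E = 55.46 kN·m

Release continuity at E by inserting a hinge; the redundant is the internal moment M_E. The primary structure is two simply-supported spans DE and EF.
Discontinuity in slope at E on the released structure — sum the simple-span end rotations:
  span DE: point load 144 at a = 1.88: Pab(L + a)/(6LEI) = 193.7/EI
  span DE: triangular load, peak 42: 7w₀L³/(360EI) = 102.1/EI
  relative rotation θ_0 = (295.8 + 0)/EI = 295.8/EI
A unit hogging moment at E produces rotation L₁/(3EI) + L₂/(3EI) = 5.333/EI.
Compatibility: M_E·(L₁+L₂)/(3EI) = θ_0, giving M_E = 55.46 kN·m (hogging).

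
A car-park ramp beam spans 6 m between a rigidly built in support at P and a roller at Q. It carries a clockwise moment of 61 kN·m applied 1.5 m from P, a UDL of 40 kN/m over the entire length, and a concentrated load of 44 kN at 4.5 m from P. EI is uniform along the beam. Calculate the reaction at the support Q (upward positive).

Remove the prop at Q; the released (primary) structure is a cantilever built in at P.
Downward deflection at the released point Q due to the loads:
  clockwise couple 61 at a = 1.5: M₀a(2L − a)/(2EI) = 480.4/EI
  UDL 40: wL⁴/(8EI) = 6480/EI
  point load 44 at a = 4.5: Pa²(3L − a)/(6EI) = 2005/EI
  δ_0 = 8965/EI
Flexibility coefficient — unit upward force at Q: δ_{QQ} = L³/(3EI) = 72/EI.
Compatibility at Q: δ_0 − R_Q·δ_{QQ} = 0, so R_Q = 8965/72 = 124.5 kN.

R_Q = 124.5 kN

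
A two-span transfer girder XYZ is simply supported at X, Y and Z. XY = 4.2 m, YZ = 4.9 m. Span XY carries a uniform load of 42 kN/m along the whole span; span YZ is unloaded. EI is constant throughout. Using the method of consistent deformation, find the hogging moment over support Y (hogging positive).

M_Y = 42.74 kN·m

Release continuity at Y by inserting a hinge; the redundant is the internal moment M_Y. The primary structure is two simply-supported spans XY and YZ.
End slopes at the hinge Y, treating each span as simply supported:
  span XY: UDL 42: wL³/(24EI) = 129.7/EI
  relative rotation θ_0 = (129.7 + 0)/EI = 129.7/EI
A unit hogging moment at Y produces rotation L₁/(3EI) + L₂/(3EI) = 3.033/EI.
Compatibility: M_Y·(L₁+L₂)/(3EI) = θ_0, giving M_Y = 42.74 kN·m (hogging).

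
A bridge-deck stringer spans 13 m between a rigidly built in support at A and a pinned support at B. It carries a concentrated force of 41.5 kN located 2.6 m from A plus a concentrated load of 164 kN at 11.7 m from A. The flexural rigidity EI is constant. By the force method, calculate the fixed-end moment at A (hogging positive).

M_A = 183.2 kN·m

Release the roller at B. Primary structure: cantilever fixed at A.
Deflection at B on the released cantilever, summing each load's contribution:
  point load 41.5 at a = 2.6: Pa²(3L − a)/(6EI) = 1702/EI
  point load 164 at a = 11.7: Pa²(3L − a)/(6EI) = 102147/EI
  δ_0 = 103849/EI
Tip deflection under a unit load at B: L³/(3EI) = 732.3/EI.
The prop prevents deflection at B: R_B = δ_0/δ_{BB} = 103849/732.3 = 141.8 kN.
Moment equilibrium about A: M_A = Σ(load moments about A) − R_B·L = 2027 − 141.8×13 = 183.2 kN·m.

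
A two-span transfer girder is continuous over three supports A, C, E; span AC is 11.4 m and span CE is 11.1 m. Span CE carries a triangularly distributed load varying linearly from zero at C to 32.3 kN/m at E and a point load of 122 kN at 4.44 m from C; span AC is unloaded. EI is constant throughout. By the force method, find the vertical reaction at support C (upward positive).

Take M_C as the redundant. Released structure: two simple spans AC and CE with a hinge at C.
Rotations at C on the released spans (each span's end-slope, ×1/EI):
  span CE: triangular load, peak 32.3: 7w₀L³/(360EI) = 858.9/EI
  span CE: point load 122 at a = 4.44: Pab(L + b)/(6LEI) = 962/EI
  relative rotation θ_0 = (0 + 1821)/EI = 1821/EI
A unit hogging moment at C produces rotation L₁/(3EI) + L₂/(3EI) = 7.5/EI.
Compatibility: M_C·(L₁+L₂)/(3EI) = θ_0, giving M_C = 242.8 kN·m (hogging).
Span AC, ΣM about A with M_C applied at C: R_C^{AC}·11.4 = 0 + 242.8, so R_C^{AC} = 21.3 kN and R_A = 0 − 21.3 = -21.3 kN.
Span CE, ΣM about E: R_C^{CE}·11.1 = 1476 + 242.8, so R_C^{CE} = 154.8 kN and R_E = 301.3 − 154.8 = 146.4 kN.
R_C = 21.3 + 154.8 = 176.1 kN.

R_C = 176.1 kN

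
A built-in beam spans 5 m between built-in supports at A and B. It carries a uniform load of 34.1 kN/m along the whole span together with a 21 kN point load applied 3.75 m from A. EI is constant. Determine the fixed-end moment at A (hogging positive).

M_A = 75.96 kN·m

Release both end moments; the primary structure is a simply-supported span AB with redundants M_A and M_B.
On the primary (simply-supported) span, the end slopes from the loading are:
  at A: UDL 34.1: wL³/(24EI) = 177.6/EI
  at B: UDL 34.1: wL³/(24EI) = 177.6/EI
  at A: point load 21 at a = 3.75: Pab(L + b)/(6LEI) = 20.51/EI
  at B: point load 21 at a = 3.75: Pab(L + a)/(6LEI) = 28.71/EI
  θ_A0 = 198.1/EI,  θ_B0 = 206.3/EI
Flexibility coefficients: a unit moment at one end gives L/(3EI) there and L/(6EI) at the far end, so f₁₁ = f₂₂ = 1.667/EI and f₁₂ = f₂₁ = 0.8333/EI.
Compatibility — zero rotation at each built-in end:
  1.667 M_A + 0.8333 M_B = 198.1
  0.8333 M_A + 1.667 M_B = 206.3
Solving the pair gives M_A = 75.96 kN·m and M_B = 85.81 kN·m (hogging).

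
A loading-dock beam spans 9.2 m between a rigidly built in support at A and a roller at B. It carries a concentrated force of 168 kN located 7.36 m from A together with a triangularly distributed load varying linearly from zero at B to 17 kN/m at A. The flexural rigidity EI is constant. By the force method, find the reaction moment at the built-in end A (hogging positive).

Choose R_B as the redundant. The primary structure is the cantilever fixed at A.
Downward deflection at the released point B due to the loads:
  point load 168 at a = 7.36: Pa²(3L − a)/(6EI) = 30699/EI
  triangular load, peak 17 at the fixed end: w₀L⁴/(30EI) = 4060/EI
  δ_0 = 34759/EI
Flexibility coefficient — unit upward force at B: δ_{BB} = L³/(3EI) = 259.6/EI.
Compatibility at B: δ_0 − R_B·δ_{BB} = 0, so R_B = 34759/259.6 = 133.9 kN.
Moment equilibrium about A: M_A = Σ(load moments about A) − R_B·L = 1476 − 133.9×9.2 = 244.3 kN·m.

M_A = 244.3 kN·m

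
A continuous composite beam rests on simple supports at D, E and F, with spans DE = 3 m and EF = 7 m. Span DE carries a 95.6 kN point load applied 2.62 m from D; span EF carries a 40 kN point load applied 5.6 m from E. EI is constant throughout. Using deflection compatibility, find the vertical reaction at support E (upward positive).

R_E = 104.7 kN

Release continuity at E by inserting a hinge; the redundant is the internal moment M_E. The primary structure is two simply-supported spans DE and EF.
End slopes at the hinge E, treating each span as simply supported:
  span DE: point load 95.6 at a = 2.62: Pab(L + a)/(6LEI) = 29.72/EI
  span EF: point load 40 at a = 5.6: Pab(L + b)/(6LEI) = 62.72/EI
  relative rotation θ_0 = (29.72 + 62.72)/EI = 92.44/EI
A unit hogging moment at E produces rotation L₁/(3EI) + L₂/(3EI) = 3.333/EI.
Slope continuity at E: θ_0 = M_E·3.333/EI, so M_E = 92.44/3.333 = 27.73 kN·m (hogging).
Span DE, ΣM about D with M_E applied at E: R_E^{DE}·3 = 250.5 + 27.73, so R_E^{DE} = 92.73 kN and R_D = 95.6 − 92.73 = 2.866 kN.
Span EF, ΣM about F: R_E^{EF}·7 = 56 + 27.73, so R_E^{EF} = 11.96 kN and R_F = 40 − 11.96 = 28.04 kN.
R_E = 92.73 + 11.96 = 104.7 kN.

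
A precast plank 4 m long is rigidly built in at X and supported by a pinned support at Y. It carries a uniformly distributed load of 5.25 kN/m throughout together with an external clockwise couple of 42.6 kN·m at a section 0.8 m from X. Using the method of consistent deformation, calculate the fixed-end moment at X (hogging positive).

M_X = 30.1 kN·m

Take the reaction at Y as the redundant and release it; the primary structure is a cantilever fixed at X.
Free-end deflection of the primary structure under the applied loading (downward +):
  UDL 5.25: wL⁴/(8EI) = 168/EI
  clockwise couple 42.6 at a = 0.8: M₀a(2L − a)/(2EI) = 122.7/EI
  δ_0 = 290.7/EI
Flexibility coefficient — unit upward force at Y: δ_{YY} = L³/(3EI) = 21.33/EI.
Compatibility at Y: δ_0 − R_Y·δ_{YY} = 0, so R_Y = 290.7/21.33 = 13.63 kN.
Moment equilibrium about X: M_X = Σ(load moments about X) − R_Y·L = 84.6 − 13.63×4 = 30.1 kN·m.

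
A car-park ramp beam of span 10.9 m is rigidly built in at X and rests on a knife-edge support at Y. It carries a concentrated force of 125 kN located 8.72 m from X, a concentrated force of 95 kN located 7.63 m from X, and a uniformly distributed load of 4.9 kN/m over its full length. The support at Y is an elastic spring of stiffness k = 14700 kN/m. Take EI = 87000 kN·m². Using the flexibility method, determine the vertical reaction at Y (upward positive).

Remove the prop at Y; the released (primary) structure is a cantilever built in at X.
Deflection at Y on the released cantilever, summing each load's contribution:
  point load 125 at a = 8.72: Pa²(3L − a)/(6EI) = 37988/EI
  point load 95 at a = 7.63: Pa²(3L − a)/(6EI) = 23109/EI
  UDL 4.9: wL⁴/(8EI) = 8646/EI
  δ_0 = 69742/EI
Flexibility coefficient — unit upward force at Y: δ_{YY} = L³/(3EI) = 431.7/EI.
With EI = 87000 kN·m²: δ_0 = 0.80163 m and δ_{YY} = 0.004962 m/kN.
Compatibility — the spring shortens by R_Y/k under the reaction it provides: δ_0 − R_Y·δ_{YY} = R_Y/k. With 1/k = 0.000068 m/kN, R_Y = δ_0 / (δ_{YY} + 1/k) = 0.80163 / (0.004962 + 0.000068) = 159.4 kN.

R_Y = 159.4 kN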